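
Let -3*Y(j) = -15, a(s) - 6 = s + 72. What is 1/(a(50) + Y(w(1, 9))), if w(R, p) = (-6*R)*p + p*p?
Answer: 1/133 ≈ 0.0075188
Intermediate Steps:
w(R, p) = p² - 6*R*p (w(R, p) = -6*R*p + p² = p² - 6*R*p)
a(s) = 78 + s (a(s) = 6 + (s + 72) = 6 + (72 + s) = 78 + s)
Y(j) = 5 (Y(j) = -⅓*(-15) = 5)
1/(a(50) + Y(w(1, 9))) = 1/((78 + 50) + 5) = 1/(128 + 5) = 1/133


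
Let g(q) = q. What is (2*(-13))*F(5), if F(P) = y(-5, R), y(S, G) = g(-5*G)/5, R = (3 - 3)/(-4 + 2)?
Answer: 0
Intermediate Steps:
R = 0 (R = 0/(-2) = 0*(-½) = 0)
y(S, G) = -G (y(S, G) = -5*G/5 = -5*G*(⅕) = -G)
F(P) = 0 (F(P) = -1*0 = 0)
(2*(-13))*F(5) = (2*(-13))*0 = -26*0 = 0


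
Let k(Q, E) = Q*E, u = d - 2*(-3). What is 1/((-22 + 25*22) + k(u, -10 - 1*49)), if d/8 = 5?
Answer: -1/2186 ≈ -0.00045746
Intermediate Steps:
d = 40 (d = 8*5 = 40)
u = 46 (u = 40 - 2*(-3) = 40 + 6 = 46)
k(Q, E) = E*Q
1/((-22 + 25*22) + k(u, -10 - 1*49)) = 1/((-22 + 25*22) + (-10 - 1*49)*46) = 1/((-22 + 550) + (-10 - 49)*46) = 1/(528 - 59*46) = 1/(528 - 2714) = 1/(-2186) = -1/2186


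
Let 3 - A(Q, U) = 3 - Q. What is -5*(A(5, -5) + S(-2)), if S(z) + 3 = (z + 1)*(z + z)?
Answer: -30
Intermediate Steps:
A(Q, U) = Q (A(Q, U) = 3 - (3 - Q) = 3 + (-3 + Q) = Q)
S(z) = -3 + 2*z*(1 + z) (S(z) = -3 + (z + 1)*(z + z) = -3 + (1 + z)*(2*z) = -3 + 2*z*(1 + z))
-5*(A(5, -5) + S(-2)) = -5*(5 + (-3 + 2*(-2) + 2*(-2)**2)) = -5*(5 + (-3 - 4 + 2*4)) = -5*(5 + (-3 - 4 + 8)) = -5*(5 + 1) = -5*6 = -30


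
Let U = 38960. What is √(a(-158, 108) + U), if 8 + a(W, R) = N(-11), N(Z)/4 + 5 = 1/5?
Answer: 2*√243330/5 ≈ 197.31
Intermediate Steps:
N(Z) = -96/5 (N(Z) = -20 + 4/5 = -20 + 4*(⅕) = -20 + ⅘ = -96/5)
a(W, R) = -136/5 (a(W, R) = -8 - 96/5 = -136/5)
√(a(-158, 108) + U) = √(-136/5 + 38960) = √(194664/5) = 2*√243330/5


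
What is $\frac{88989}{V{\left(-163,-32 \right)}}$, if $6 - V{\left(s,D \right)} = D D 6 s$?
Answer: $\frac{29663}{333826} \approx 0.088858$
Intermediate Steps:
$V{\left(s,D \right)} = 6 - 6 s D^{2}$ ($V{\left(s,D \right)} = 6 - D D 6 s = 6 - D^{2} \cdot 6 s = 6 - 6 D^{2} s = 6 - 6 s D^{2}$)
$\frac{88989}{V{\left(-163,-32 \right)}} = \frac{88989}{6 - - 978 \left(-32\right)^{2}} = \frac{88989}{6 - \left(-978\right) 1024} = \frac{88989}{6 + 1001472} = \frac{88989}{1001478} = 88989 \cdot \frac{1}{1001478} = \frac{29663}{333826}$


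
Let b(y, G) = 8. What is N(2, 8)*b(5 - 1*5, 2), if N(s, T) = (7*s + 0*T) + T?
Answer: 176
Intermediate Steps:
N(s, T) = T + 7*s (N(s, T) = (7*s + 0) + T = 7*s + T = T + 7*s)
N(2, 8)*b(5 - 1*5, 2) = (8 + 7*2)*8 = (8 + 14)*8 = 22*8 = 176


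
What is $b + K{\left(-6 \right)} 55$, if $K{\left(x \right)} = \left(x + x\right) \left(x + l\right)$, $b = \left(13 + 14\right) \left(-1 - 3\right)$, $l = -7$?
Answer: $8472$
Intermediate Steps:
$b = -108$ ($b = 27 \left(-4\right) = -108$)
$K{\left(x \right)} = 2 x \left(-7 + x\right)$ ($K{\left(x \right)} = \left(x + x\right) \left(x - 7\right) = 2 x \left(-7 + x\right)$)
$b + K{\left(-6 \right)} 55 = -108 + 2 \left(-6\right) \left(-7 - 6\right) 55 = -108 + 2 \left(-6\right) \left(-13\right) 55 = -108 + 156 \cdot 55 = -108 + 8580 = 8472$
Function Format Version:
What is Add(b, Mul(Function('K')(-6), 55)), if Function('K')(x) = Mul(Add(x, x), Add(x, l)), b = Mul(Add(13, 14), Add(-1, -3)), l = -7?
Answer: 8472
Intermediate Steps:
b = -108 (b = Mul(27, -4) = -108)
Function('K')(x) = Mul(2, x, Add(-7, x)) (Function('K')(x) = Mul(Add(x, x), Add(x, -7)) = Mul(Mul(2, x), Add(-7, x)) = Mul(2, x, Add(-7, x)))
Add(b, Mul(Function('K')(-6), 55)) = Add(-108, Mul(Mul(2, -6, Add(-7, -6)), 55)) = Add(-108, Mul(Mul(2, -6, -13), 55)) = Add(-108, Mul(156, 55)) = Add(-108, 8580) = 8472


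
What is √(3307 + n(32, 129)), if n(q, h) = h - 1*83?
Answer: √3353 ≈ 57.905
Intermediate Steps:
n(q, h) = -83 + h (n(q, h) = h - 83 = -83 + h)
√(3307 + n(32, 129)) = √(3307 + (-83 + 129)) = √(3307 + 46) = √3353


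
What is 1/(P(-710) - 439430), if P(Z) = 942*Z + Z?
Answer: -1/1108960 ≈ -9.0175e-7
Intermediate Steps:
P(Z) = 943*Z
1/(P(-710) - 439430) = 1/(943*(-710) - 439430) = 1/(-669530 - 439430) = 1/(-1108960) = -1/1108960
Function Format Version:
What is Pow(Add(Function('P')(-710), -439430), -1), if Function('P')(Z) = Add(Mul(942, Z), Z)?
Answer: Rational(-1, 1108960) ≈ -9.0175e-7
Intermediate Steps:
Function('P')(Z) = Mul(943, Z)
Pow(Add(Function('P')(-710), -439430), -1) = Pow(Add(Mul(943, -710), -439430), -1) = Pow(Add(-669530, -439430), -1) = Pow(-1108960, -1) = Rational(-1, 1108960)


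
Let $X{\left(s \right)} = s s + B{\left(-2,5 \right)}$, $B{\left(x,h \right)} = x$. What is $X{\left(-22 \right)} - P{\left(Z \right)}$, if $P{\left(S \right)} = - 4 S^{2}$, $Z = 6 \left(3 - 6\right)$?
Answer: $1778$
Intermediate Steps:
$Z = -18$ ($Z = 6 \left(3 - 6\right) = 6 \left(-3\right) = -18$)
$X{\left(s \right)} = -2 + s^{2}$ ($X{\left(s \right)} = s s - 2 = s^{2} - 2 = -2 + s^{2}$)
$X{\left(-22 \right)} - P{\left(Z \right)} = \left(-2 + \left(-22\right)^{2}\right) - - 4 \left(-18\right)^{2} = \left(-2 + 484\right) - \left(-4\right) 324 = 482 - -1296 = 482 + 1296 = 1778$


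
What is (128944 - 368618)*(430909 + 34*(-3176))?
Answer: -77396726450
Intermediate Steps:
(128944 - 368618)*(430909 + 34*(-3176)) = -239674*(430909 - 107984) = -239674*322925 = -77396726450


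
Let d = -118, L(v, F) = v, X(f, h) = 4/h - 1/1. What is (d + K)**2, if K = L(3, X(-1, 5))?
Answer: 13225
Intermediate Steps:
X(f, h) = -1 + 4/h (X(f, h) = 4/h - 1*1 = 4/h - 1 = -1 + 4/h)
K = 3
(d + K)**2 = (-118 + 3)**2 = (-115)**2 = 13225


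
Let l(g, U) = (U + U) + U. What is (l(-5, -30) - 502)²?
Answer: 350464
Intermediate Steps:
l(g, U) = 3*U (l(g, U) = 2*U + U = 3*U)
(l(-5, -30) - 502)² = (3*(-30) - 502)² = (-90 - 502)² = (-592)² = 350464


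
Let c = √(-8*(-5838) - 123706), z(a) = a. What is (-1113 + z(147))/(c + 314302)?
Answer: -151807866/49392912103 + 483*I*√77002/49392912103 ≈ -0.0030735 + 2.7135e-6*I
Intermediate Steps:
c = I*√77002 (c = √(46704 - 123706) = √(-77002) = I*√77002 ≈ 277.49*I)
(-1113 + z(147))/(c + 314302) = (-1113 + 147)/(I*√77002 + 314302) = -966/(314302 + I*√77002)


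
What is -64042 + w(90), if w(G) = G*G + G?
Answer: -55852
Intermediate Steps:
w(G) = G + G² (w(G) = G² + G = G + G²)
-64042 + w(90) = -64042 + 90*(1 + 90) = -64042 + 90*91 = -64042 + 8190 = -55852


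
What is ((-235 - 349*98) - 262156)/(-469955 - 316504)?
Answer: 296593/786459 ≈ 0.37712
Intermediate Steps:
((-235 - 349*98) - 262156)/(-469955 - 316504) = ((-235 - 34202) - 262156)/(-786459) = (-34437 - 262156)*(-1/786459) = -296593*(-1/786459) = 296593/786459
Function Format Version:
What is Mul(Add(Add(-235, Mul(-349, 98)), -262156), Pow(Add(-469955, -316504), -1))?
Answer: Rational(296593, 786459) ≈ 0.37712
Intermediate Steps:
Mul(Add(Add(-235, Mul(-349, 98)), -262156), Pow(Add(-469955, -316504), -1)) = Mul(Add(Add(-235, -34202), -262156), Pow(-786459, -1)) = Mul(Add(-34437, -262156), Rational(-1, 786459)) = Mul(-296593, Rational(-1, 786459)) = Rational(296593, 786459)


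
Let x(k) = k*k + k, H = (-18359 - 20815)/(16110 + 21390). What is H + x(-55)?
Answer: 18555971/6250 ≈ 2969.0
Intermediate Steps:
H = -6529/6250 (H = -39174/37500 = -39174*1/37500 = -6529/6250 ≈ -1.0446)
x(k) = k + k**2 (x(k) = k**2 + k = k + k**2)
H + x(-55) = -6529/6250 - 55*(1 - 55) = -6529/6250 - 55*(-54) = -6529/6250 + 2970 = 18555971/6250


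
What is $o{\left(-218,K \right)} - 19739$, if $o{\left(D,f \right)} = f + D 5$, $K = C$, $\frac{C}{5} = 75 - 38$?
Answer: $-20644$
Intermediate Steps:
$C = 185$ ($C = 5 \left(75 - 38\right) = 5 \cdot 37 = 185$)
$K = 185$
$o{\left(D,f \right)} = f + 5 D$
$o{\left(-218,K \right)} - 19739 = \left(185 + 5 \left(-218\right)\right) - 19739 = \left(185 - 1090\right) - 19739 = -905 - 19739 = -20644$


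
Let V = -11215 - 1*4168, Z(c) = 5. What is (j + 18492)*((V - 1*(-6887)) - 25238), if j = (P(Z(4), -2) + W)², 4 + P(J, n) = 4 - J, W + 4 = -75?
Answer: -861836232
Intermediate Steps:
W = -79 (W = -4 - 75 = -79)
V = -15383 (V = -11215 - 4168 = -15383)
P(J, n) = -J (P(J, n) = -4 + (4 - J) = -J)
j = 7056 (j = (-1*5 - 79)² = (-5 - 79)² = (-84)² = 7056)
(j + 18492)*((V - 1*(-6887)) - 25238) = (7056 + 18492)*((-15383 - 1*(-6887)) - 25238) = 25548*((-15383 + 6887) - 25238) = 25548*(-8496 - 25238) = 25548*(-33734) = -861836232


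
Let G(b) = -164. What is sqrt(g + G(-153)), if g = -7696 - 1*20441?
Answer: I*sqrt(28301) ≈ 168.23*I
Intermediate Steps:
g = -28137 (g = -7696 - 20441 = -28137)
sqrt(g + G(-153)) = sqrt(-28137 - 164) = sqrt(-28301) = I*sqrt(28301)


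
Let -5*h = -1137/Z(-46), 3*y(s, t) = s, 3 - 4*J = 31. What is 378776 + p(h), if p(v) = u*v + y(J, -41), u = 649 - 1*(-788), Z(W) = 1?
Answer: 10583212/15 ≈ 7.0555e+5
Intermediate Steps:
J = -7 (J = ¾ - ¼*31 = ¾ - 31/4 = -7)
u = 1437 (u = 649 + 788 = 1437)
y(s, t) = s/3
h = 1137/5 (h = -(-1137)/(5*1) = -(-1137)/5 = -⅕*(-1137) = 1137/5 ≈ 227.40)
p(v) = -7/3 + 1437*v (p(v) = 1437*v + (⅓)*(-7) = 1437*v - 7/3 = -7/3 + 1437*v)
378776 + p(h) = 378776 + (-7/3 + 1437*(1137/5)) = 378776 + (-7/3 + 1633869/5) = 378776 + 4901572/15 = 10583212/15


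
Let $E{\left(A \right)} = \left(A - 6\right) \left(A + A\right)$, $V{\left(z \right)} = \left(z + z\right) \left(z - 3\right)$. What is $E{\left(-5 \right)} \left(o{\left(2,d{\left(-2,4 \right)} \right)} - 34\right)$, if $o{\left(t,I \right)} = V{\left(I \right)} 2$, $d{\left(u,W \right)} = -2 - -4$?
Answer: $-4620$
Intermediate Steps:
$d{\left(u,W \right)} = 2$ ($d{\left(u,W \right)} = -2 + 4 = 2$)
$V{\left(z \right)} = 2 z \left(-3 + z\right)$
$E{\left(A \right)} = 2 A \left(-6 + A\right)$ ($E{\left(A \right)} = \left(-6 + A\right) 2 A = 2 A \left(-6 + A\right)$)
$o{\left(t,I \right)} = 4 I \left(-3 + I\right)$ ($o{\left(t,I \right)} = 2 I \left(-3 + I\right) 2 = 4 I \left(-3 + I\right)$)
$E{\left(-5 \right)} \left(o{\left(2,d{\left(-2,4 \right)} \right)} - 34\right) = 2 \left(-5\right) \left(-6 - 5\right) \left(4 \cdot 2 \left(-3 + 2\right) - 34\right) = 2 \left(-5\right) \left(-11\right) \left(4 \cdot 2 \left(-1\right) - 34\right) = 110 \left(-8 - 34\right) = 110 \left(-42\right) = -4620$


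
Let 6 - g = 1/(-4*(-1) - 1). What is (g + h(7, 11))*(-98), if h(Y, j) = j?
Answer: -4900/3 ≈ -1633.3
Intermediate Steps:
g = 17/3 (g = 6 - 1/(-4*(-1) - 1) = 6 - 1/(4 - 1) = 6 - 1/3 = 6 - 1*⅓ = 6 - ⅓ = 17/3 ≈ 5.6667)
(g + h(7, 11))*(-98) = (17/3 + 11)*(-98) = (50/3)*(-98) = -4900/3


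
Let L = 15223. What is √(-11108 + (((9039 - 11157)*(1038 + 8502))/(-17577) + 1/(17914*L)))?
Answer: I*√1857173408058293277806490/13656218394 ≈ 99.792*I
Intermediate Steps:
√(-11108 + (((9039 - 11157)*(1038 + 8502))/(-17577) + 1/(17914*L))) = √(-11108 + (((9039 - 11157)*(1038 + 8502))/(-17577) + 1/(17914*15223))) = √(-11108 + (-2118*9540*(-1/17577) + (1/17914)*(1/15223))) = √(-11108 + (-20205720*(-1/17577) + 1/272704822)) = √(-11108 + (748360/651 + 1/272704822)) = √(-11108 + 204081380592571/177530839122) = √(-1767931180374605/177530839122) = I*√1857173408058293277806490/13656218394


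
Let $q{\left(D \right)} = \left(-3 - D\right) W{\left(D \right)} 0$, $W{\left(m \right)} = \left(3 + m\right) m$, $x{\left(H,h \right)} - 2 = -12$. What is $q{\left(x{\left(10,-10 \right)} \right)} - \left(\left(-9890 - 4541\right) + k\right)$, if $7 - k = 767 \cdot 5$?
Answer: $18259$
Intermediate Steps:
$x{\left(H,h \right)} = -10$ ($x{\left(H,h \right)} = 2 - 12 = -10$)
$k = -3828$ ($k = 7 - 767 \cdot 5 = 7 - 3835 = -3828$)
$W{\left(m \right)} = m \left(3 + m\right)$
$q{\left(D \right)} = 0$ ($q{\left(D \right)} = \left(-3 - D\right) D \left(3 + D\right) 0 = D \left(-3 - D\right) \left(3 + D\right) 0 = 0$)
$q{\left(x{\left(10,-10 \right)} \right)} - \left(\left(-9890 - 4541\right) + k\right) = 0 - \left(\left(-9890 - 4541\right) - 3828\right) = 0 - \left(-14431 - 3828\right) = 0 - -18259 = 0 + 18259 = 18259$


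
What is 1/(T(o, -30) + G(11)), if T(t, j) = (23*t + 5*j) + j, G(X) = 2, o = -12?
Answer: -1/454 ≈ -0.0022026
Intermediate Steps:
T(t, j) = 6*j + 23*t (T(t, j) = (5*j + 23*t) + j = 6*j + 23*t)
1/(T(o, -30) + G(11)) = 1/((6*(-30) + 23*(-12)) + 2) = 1/((-180 - 276) + 2) = 1/(-456 + 2) = 1/(-454) = -1/454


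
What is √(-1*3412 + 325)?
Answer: 21*I*√7 ≈ 55.561*I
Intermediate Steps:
√(-1*3412 + 325) = √(-3412 + 325) = √(-3087) = 21*I*√7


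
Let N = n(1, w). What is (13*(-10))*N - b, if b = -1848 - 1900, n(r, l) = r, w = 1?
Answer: 3618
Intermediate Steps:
N = 1
b = -3748
(13*(-10))*N - b = (13*(-10))*1 - 1*(-3748) = -130*1 + 3748 = -130 + 3748 = 3618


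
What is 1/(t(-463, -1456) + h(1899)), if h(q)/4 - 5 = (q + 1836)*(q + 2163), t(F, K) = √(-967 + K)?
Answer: 60686300/3682827007692423 - I*√2423/3682827007692423 ≈ 1.6478e-8 - 1.3366e-14*I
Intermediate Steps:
h(q) = 20 + 4*(1836 + q)*(2163 + q) (h(q) = 20 + 4*((q + 1836)*(q + 2163)) = 20 + 4*((1836 + q)*(2163 + q)) = 20 + 4*(1836 + q)*(2163 + q))
1/(t(-463, -1456) + h(1899)) = 1/(√(-967 - 1456) + (15885092 + 4*1899² + 15996*1899)) = 1/(√(-2423) + (15885092 + 4*3606201 + 30376404)) = 1/(I*√2423 + (15885092 + 14424804 + 30376404)) = 1/(I*√2423 + 60686300) = 1/(60686300 + I*√2423)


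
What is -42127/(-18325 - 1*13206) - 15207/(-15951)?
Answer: 383819898/167650327 ≈ 2.2894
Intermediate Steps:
-42127/(-18325 - 1*13206) - 15207/(-15951) = -42127/(-18325 - 13206) - 15207*(-1/15951) = -42127/(-31531) + 5069/5317 = -42127*(-1/31531) + 5069/5317 = 42127/31531 + 5069/5317 = 383819898/167650327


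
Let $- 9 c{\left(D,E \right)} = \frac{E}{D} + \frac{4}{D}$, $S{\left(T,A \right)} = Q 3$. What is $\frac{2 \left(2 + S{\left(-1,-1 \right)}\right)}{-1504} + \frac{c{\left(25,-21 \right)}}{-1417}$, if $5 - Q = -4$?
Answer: $- \frac{9258709}{239756400} \approx -0.038617$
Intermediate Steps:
$Q = 9$ ($Q = 5 - -4 = 5 + 4 = 9$)
$S{\left(T,A \right)} = 27$ ($S{\left(T,A \right)} = 9 \cdot 3 = 27$)
$c{\left(D,E \right)} = - \frac{4}{9 D} - \frac{E}{9 D}$ ($c{\left(D,E \right)} = - \frac{\frac{E}{D} + \frac{4}{D}}{9} = - \frac{\frac{4}{D} + \frac{E}{D}}{9} = - \frac{4}{9 D} - \frac{E}{9 D}$)
$\frac{2 \left(2 + S{\left(-1,-1 \right)}\right)}{-1504} + \frac{c{\left(25,-21 \right)}}{-1417} = \frac{2 \left(2 + 27\right)}{-1504} + \frac{\frac{1}{9} \cdot \frac{1}{25} \left(-4 - -21\right)}{-1417} = 2 \cdot 29 \left(- \frac{1}{1504}\right) + \frac{1}{9} \cdot \frac{1}{25} \left(-4 + 21\right) \left(- \frac{1}{1417}\right) = 58 \left(- \frac{1}{1504}\right) + \frac{1}{9} \cdot \frac{1}{25} \cdot 17 \left(- \frac{1}{1417}\right) = - \frac{29}{752} + \frac{17}{225} \left(- \frac{1}{1417}\right) = - \frac{29}{752} - \frac{17}{318825} = - \frac{9258709}{239756400}$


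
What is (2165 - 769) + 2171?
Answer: 3567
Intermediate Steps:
(2165 - 769) + 2171 = 1396 + 2171 = 3567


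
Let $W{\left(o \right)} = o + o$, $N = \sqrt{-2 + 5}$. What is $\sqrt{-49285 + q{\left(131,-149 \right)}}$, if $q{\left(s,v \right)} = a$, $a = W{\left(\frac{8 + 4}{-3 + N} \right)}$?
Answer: $\frac{\sqrt{-147879 + 49285 \sqrt{3}}}{\sqrt{3 - \sqrt{3}}} \approx 222.04 i$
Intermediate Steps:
$N = \sqrt{3} \approx 1.732$
$W{\left(o \right)} = 2 o$
$a = \frac{24}{-3 + \sqrt{3}}$ ($a = 2 \frac{8 + 4}{-3 + \sqrt{3}} = 2 \frac{12}{-3 + \sqrt{3}} = \frac{24}{-3 + \sqrt{3}} \approx -18.928$)
$q{\left(s,v \right)} = -12 - 4 \sqrt{3}$
$\sqrt{-49285 + q{\left(131,-149 \right)}} = \sqrt{-49285 - \left(12 + 4 \sqrt{3}\right)} = \sqrt{-49297 - 4 \sqrt{3}}$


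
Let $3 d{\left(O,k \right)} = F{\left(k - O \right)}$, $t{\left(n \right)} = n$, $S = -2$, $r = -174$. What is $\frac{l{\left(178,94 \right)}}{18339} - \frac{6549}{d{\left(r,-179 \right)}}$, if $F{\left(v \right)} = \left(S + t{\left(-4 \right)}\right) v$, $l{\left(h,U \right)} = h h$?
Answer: $- \frac{119785271}{183390} \approx -653.17$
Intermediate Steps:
$l{\left(h,U \right)} = h^{2}$
$F{\left(v \right)} = - 6 v$ ($F{\left(v \right)} = \left(-2 - 4\right) v = - 6 v$)
$d{\left(O,k \right)} = - 2 k + 2 O$ ($d{\left(O,k \right)} = \frac{\left(-6\right) \left(k - O\right)}{3} = \frac{- 6 k + 6 O}{3} = - 2 k + 2 O$)
$\frac{l{\left(178,94 \right)}}{18339} - \frac{6549}{d{\left(r,-179 \right)}} = \frac{178^{2}}{18339} - \frac{6549}{\left(-2\right) \left(-179\right) + 2 \left(-174\right)} = 31684 \cdot \frac{1}{18339} - \frac{6549}{358 - 348} = \frac{31684}{18339} - \frac{6549}{10} = - \frac{119785271}{183390}$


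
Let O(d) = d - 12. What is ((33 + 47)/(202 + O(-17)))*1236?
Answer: 98880/173 ≈ 571.56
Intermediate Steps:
O(d) = -12 + d
((33 + 47)/(202 + O(-17)))*1236 = ((33 + 47)/(202 + (-12 - 17)))*1236 = (80/(202 - 29))*1236 = (80/173)*1236 = 98880/173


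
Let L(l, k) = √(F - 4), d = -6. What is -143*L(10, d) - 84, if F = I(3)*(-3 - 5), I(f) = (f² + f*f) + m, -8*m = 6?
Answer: -84 - 143*I*√142 ≈ -84.0 - 1704.0*I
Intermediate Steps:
m = -¾ (m = -⅛*6 = -¾ ≈ -0.75000)
I(f) = -¾ + 2*f² (I(f) = (f² + f*f) - ¾ = (f² + f²) - ¾ = 2*f² - ¾ = -¾ + 2*f²)
F = -138 (F = (-¾ + 2*3²)*(-3 - 5) = (-¾ + 2*9)*(-8) = (-¾ + 18)*(-8) = (69/4)*(-8) = -138)
L(l, k) = I*√142 (L(l, k) = √(-138 - 4) = √(-142) = I*√142)
-143*L(10, d) - 84 = -143*I*√142 - 84 = -84 - 143*I*√142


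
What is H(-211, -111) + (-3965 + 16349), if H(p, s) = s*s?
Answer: 24705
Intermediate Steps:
H(p, s) = s**2
H(-211, -111) + (-3965 + 16349) = (-111)**2 + (-3965 + 16349) = 12321 + 12384 = 24705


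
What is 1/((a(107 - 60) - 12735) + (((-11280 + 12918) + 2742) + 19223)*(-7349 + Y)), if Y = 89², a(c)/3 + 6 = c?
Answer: 1/13488304 ≈ 7.4138e-8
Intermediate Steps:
a(c) = -18 + 3*c
Y = 7921
1/((a(107 - 60) - 12735) + (((-11280 + 12918) + 2742) + 19223)*(-7349 + Y)) = 1/(((-18 + 3*(107 - 60)) - 12735) + (((-11280 + 12918) + 2742) + 19223)*(-7349 + 7921)) = 1/(((-18 + 3*47) - 12735) + ((1638 + 2742) + 19223)*572) = 1/(((-18 + 141) - 12735) + (4380 + 19223)*572) = 1/((123 - 12735) + 23603*572) = 1/(-12612 + 13500916) = 1/13488304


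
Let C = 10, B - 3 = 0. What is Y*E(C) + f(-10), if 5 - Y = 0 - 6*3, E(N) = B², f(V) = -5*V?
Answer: 257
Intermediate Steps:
f(V) = -5*V
B = 3 (B = 3 + 0 = 3)
E(N) = 9 (E(N) = 3² = 9)
Y = 23 (Y = 5 - (0 - 6*3) = 5 - (0 - 18) = 5 - 1*(-18) = 5 + 18 = 23)
Y*E(C) + f(-10) = 23*9 - 5*(-10) = 207 + 50 = 257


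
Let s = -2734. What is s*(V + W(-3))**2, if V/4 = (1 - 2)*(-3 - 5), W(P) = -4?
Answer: -2143456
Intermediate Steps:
V = 32 (V = 4*((1 - 2)*(-3 - 5)) = 4*(-1*(-8)) = 4*8 = 32)
s*(V + W(-3))**2 = -2734*(32 - 4)**2 = -2734*28**2 = -2734*784 = -2143456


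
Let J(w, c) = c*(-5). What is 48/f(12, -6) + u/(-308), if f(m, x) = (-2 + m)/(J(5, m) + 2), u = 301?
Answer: -61463/220 ≈ -279.38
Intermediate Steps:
J(w, c) = -5*c
f(m, x) = (-2 + m)/(2 - 5*m) (f(m, x) = (-2 + m)/(-5*m + 2) = (-2 + m)/(2 - 5*m))
48/f(12, -6) + u/(-308) = 48/(((2 - 1*12)/(-2 + 5*12))) + 301/(-308) = 48/(((2 - 12)/(-2 + 60))) + 301*(-1/308) = 48/((-10/58)) - 43/44 = 48/(((1/58)*(-10))) - 43/44 = 48/(-5/29) - 43/44 = 48*(-29/5) - 43/44 = -1392/5 - 43/44 = -61463/220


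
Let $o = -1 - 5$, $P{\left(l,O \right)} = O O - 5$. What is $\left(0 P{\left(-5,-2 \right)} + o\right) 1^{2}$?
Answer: $-6$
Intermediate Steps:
$P{\left(l,O \right)} = -5 + O^{2}$ ($P{\left(l,O \right)} = O^{2} - 5 = -5 + O^{2}$)
$o = -6$ ($o = -1 + \left(-5 + 0\right) = -1 - 5 = -6$)
$\left(0 P{\left(-5,-2 \right)} + o\right) 1^{2} = \left(0 \left(-5 + \left(-2\right)^{2}\right) - 6\right) 1^{2} = \left(0 \left(-5 + 4\right) - 6\right) 1 = \left(0 \left(-1\right) - 6\right) 1 = \left(0 - 6\right) 1 = \left(-6\right) 1 = -6$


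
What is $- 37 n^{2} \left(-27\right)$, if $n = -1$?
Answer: $999$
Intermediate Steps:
$- 37 n^{2} \left(-27\right) = - 37 \left(-1\right)^{2} \left(-27\right) = \left(-37\right) 1 \left(-27\right) = \left(-37\right) \left(-27\right) = 999$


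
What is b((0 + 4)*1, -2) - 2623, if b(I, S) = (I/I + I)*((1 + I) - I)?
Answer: -2618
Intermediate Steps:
b(I, S) = 1 + I (b(I, S) = (1 + I)*1 = 1 + I)
b((0 + 4)*1, -2) - 2623 = (1 + (0 + 4)*1) - 2623 = (1 + 4*1) - 2623 = (1 + 4) - 2623 = 5 - 2623 = -2618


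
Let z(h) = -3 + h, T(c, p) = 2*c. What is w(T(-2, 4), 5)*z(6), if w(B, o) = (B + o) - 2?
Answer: -3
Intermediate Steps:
w(B, o) = -2 + B + o
w(T(-2, 4), 5)*z(6) = (-2 + 2*(-2) + 5)*(-3 + 6) = (-2 - 4 + 5)*3 = -1*3 = -3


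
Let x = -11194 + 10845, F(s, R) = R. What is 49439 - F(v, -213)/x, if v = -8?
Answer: 17253998/349 ≈ 49438.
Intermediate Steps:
x = -349
49439 - F(v, -213)/x = 49439 - (-213)/(-349) = 49439 - (-213)*(-1)/349 = 49439 - 1*213/349 = 49439 - 213/349 = 17253998/349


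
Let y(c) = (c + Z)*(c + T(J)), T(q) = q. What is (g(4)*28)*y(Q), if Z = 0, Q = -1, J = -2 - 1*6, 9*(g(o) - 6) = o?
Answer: 1624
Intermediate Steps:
g(o) = 6 + o/9
J = -8 (J = -2 - 6 = -8)
y(c) = c*(-8 + c) (y(c) = (c + 0)*(c - 8) = c*(-8 + c))
(g(4)*28)*y(Q) = ((6 + (⅑)*4)*28)*(-(-8 - 1)) = ((6 + 4/9)*28)*(-1*(-9)) = ((58/9)*28)*9 = (1624/9)*9 = 1624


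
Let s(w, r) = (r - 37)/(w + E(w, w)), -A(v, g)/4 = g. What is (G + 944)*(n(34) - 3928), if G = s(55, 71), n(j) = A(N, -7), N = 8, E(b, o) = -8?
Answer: -173167800/47 ≈ -3.6844e+6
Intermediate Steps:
A(v, g) = -4*g
s(w, r) = (-37 + r)/(-8 + w) (s(w, r) = (r - 37)/(w - 8) = (-37 + r)/(-8 + w))
n(j) = 28 (n(j) = -4*(-7) = 28)
G = 34/47 (G = (-37 + 71)/(-8 + 55) = 34/47 ≈ 0.72340)
(G + 944)*(n(34) - 3928) = (34/47 + 944)*(28 - 3928) = (44402/47)*(-3900) = -173167800/47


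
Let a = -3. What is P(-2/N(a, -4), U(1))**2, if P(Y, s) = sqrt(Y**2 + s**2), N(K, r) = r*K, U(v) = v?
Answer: 37/36 ≈ 1.0278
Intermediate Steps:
N(K, r) = K*r
P(-2/N(a, -4), U(1))**2 = (sqrt((-2/((-3*(-4))))**2 + 1**2))**2 = (sqrt((-2/12)**2 + 1))**2 = (sqrt((-2*1/12)**2 + 1))**2 = (sqrt((-1/6)**2 + 1))**2 = (sqrt(1/36 + 1))**2 = (sqrt(37/36))**2 = (sqrt(37)/6)**2 = 37/36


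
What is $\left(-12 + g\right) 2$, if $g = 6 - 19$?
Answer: $-50$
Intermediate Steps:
$g = -13$
$\left(-12 + g\right) 2 = \left(-12 - 13\right) 2 = \left(-25\right) 2 = -50$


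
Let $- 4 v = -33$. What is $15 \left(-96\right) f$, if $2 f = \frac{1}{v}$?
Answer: $- \frac{960}{11} \approx -87.273$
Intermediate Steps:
$v = \frac{33}{4}$ ($v = \left(- \frac{1}{4}\right) \left(-33\right) = \frac{33}{4} \approx 8.25$)
$f = \frac{2}{33}$ ($f = \frac{1}{2 \cdot \frac{33}{4}} = \frac{1}{2} \cdot \frac{4}{33} = \frac{2}{33} \approx 0.060606$)
$15 \left(-96\right) f = 15 \left(-96\right) \frac{2}{33} = \left(-1440\right) \frac{2}{33} = - \frac{960}{11}$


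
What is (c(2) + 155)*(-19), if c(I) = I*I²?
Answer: -3097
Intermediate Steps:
c(I) = I³
(c(2) + 155)*(-19) = (2³ + 155)*(-19) = (8 + 155)*(-19) = 163*(-19) = -3097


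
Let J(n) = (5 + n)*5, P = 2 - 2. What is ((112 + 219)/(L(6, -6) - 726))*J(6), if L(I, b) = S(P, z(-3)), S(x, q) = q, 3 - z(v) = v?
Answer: -3641/144 ≈ -25.285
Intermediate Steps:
z(v) = 3 - v
P = 0
L(I, b) = 6 (L(I, b) = 3 - 1*(-3) = 3 + 3 = 6)
J(n) = 25 + 5*n
((112 + 219)/(L(6, -6) - 726))*J(6) = ((112 + 219)/(6 - 726))*(25 + 5*6) = (331/(-720))*(25 + 30) = (331*(-1/720))*55 = -331/720*55 = -3641/144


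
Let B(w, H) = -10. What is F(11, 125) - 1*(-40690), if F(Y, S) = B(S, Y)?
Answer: 40680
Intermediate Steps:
F(Y, S) = -10
F(11, 125) - 1*(-40690) = -10 - 1*(-40690) = -10 + 40690 = 40680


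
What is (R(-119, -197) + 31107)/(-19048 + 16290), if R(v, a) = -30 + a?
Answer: -15440/1379 ≈ -11.197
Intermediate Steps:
(R(-119, -197) + 31107)/(-19048 + 16290) = ((-30 - 197) + 31107)/(-19048 + 16290) = (-227 + 31107)/(-2758) = 30880*(-1/2758) = -15440/1379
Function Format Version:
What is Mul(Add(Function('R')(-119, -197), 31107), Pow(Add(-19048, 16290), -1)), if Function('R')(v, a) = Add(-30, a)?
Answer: Rational(-15440, 1379) ≈ -11.197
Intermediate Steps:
Mul(Add(Function('R')(-119, -197), 31107), Pow(Add(-19048, 16290), -1)) = Mul(Add(Add(-30, -197), 31107), Pow(Add(-19048, 16290), -1)) = Mul(Add(-227, 31107), Pow(-2758, -1)) = Mul(30880, Rational(-1, 2758)) = Rational(-15440, 1379)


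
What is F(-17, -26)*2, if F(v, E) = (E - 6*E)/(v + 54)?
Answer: 260/37 ≈ 7.0270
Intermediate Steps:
F(v, E) = -5*E/(54 + v) (F(v, E) = (-5*E)/(54 + v) = -5*E/(54 + v))
F(-17, -26)*2 = -5*(-26)/(54 - 17)*2 = -5*(-26)/37*2 = -5*(-26)*1/37*2 = (130/37)*2 = 260/37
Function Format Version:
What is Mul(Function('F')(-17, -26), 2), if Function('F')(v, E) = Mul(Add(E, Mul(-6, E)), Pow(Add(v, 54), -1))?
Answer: Rational(260, 37) ≈ 7.0270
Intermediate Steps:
Function('F')(v, E) = Mul(-5, E, Pow(Add(54, v), -1)) (Function('F')(v, E) = Mul(Mul(-5, E), Pow(Add(54, v), -1)) = Mul(-5, E, Pow(Add(54, v), -1)))
Mul(Function('F')(-17, -26), 2) = Mul(Mul(-5, -26, Pow(Add(54, -17), -1)), 2) = Mul(Mul(-5, -26, Pow(37, -1)), 2) = Mul(Mul(-5, -26, Rational(1, 37)), 2) = Mul(Rational(130, 37), 2) = Rational(260, 37)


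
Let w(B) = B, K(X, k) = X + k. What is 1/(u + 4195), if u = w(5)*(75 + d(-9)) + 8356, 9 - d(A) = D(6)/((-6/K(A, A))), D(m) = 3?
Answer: 1/12926 ≈ 7.7363e-5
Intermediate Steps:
d(A) = 9 + A (d(A) = 9 - 3/((-6/(A + A))) = 9 - 3/((-6*1/(2*A))) = 9 - 3/((-3/A)) = 9 - 3*(-A/3) = 9 - (-1)*A = 9 + A)
u = 8731 (u = 5*(75 + (9 - 9)) + 8356 = 5*(75 + 0) + 8356 = 5*75 + 8356 = 375 + 8356 = 8731)
1/(u + 4195) = 1/(8731 + 4195) = 1/12926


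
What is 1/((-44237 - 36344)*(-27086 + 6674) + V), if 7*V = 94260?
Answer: 7/11513829864 ≈ 6.0796e-10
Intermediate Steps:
V = 94260/7 (V = (1/7)*94260 = 94260/7 ≈ 13466.)
1/((-44237 - 36344)*(-27086 + 6674) + V) = 1/((-44237 - 36344)*(-27086 + 6674) + 94260/7) = 1/(-80581*(-20412) + 94260/7) = 1/(1644819372 + 94260/7) = 1/(11513829864/7) = 7/11513829864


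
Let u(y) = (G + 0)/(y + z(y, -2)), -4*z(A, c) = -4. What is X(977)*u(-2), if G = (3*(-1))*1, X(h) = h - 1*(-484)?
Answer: 4383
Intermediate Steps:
X(h) = 484 + h (X(h) = h + 484 = 484 + h)
z(A, c) = 1 (z(A, c) = -¼*(-4) = 1)
G = -3 (G = -3*1 = -3)
u(y) = -3/(1 + y) (u(y) = (-3 + 0)/(y + 1) = -3/(1 + y))
X(977)*u(-2) = (484 + 977)*(-3/(1 - 2)) = 1461*(-3/(-1)) = 1461*(-3*(-1)) = 1461*3 = 4383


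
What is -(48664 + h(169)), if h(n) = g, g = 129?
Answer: -48793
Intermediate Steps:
h(n) = 129
-(48664 + h(169)) = -(48664 + 129) = -1*48793 = -48793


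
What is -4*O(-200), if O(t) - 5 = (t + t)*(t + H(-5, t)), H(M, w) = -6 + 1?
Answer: -328020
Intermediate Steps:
H(M, w) = -5
O(t) = 5 + 2*t*(-5 + t) (O(t) = 5 + (t + t)*(t - 5) = 5 + (2*t)*(-5 + t) = 5 + 2*t*(-5 + t))
-4*O(-200) = -4*(5 - 10*(-200) + 2*(-200)²) = -4*(5 + 2000 + 2*40000) = -4*(5 + 2000 + 80000) = -4*82005 = -328020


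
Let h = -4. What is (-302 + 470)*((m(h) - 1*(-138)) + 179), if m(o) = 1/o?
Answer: 53214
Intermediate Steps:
m(o) = 1/o
(-302 + 470)*((m(h) - 1*(-138)) + 179) = (-302 + 470)*((1/(-4) - 1*(-138)) + 179) = 168*((-¼ + 138) + 179) = 168*(551/4 + 179) = 168*(1267/4) = 53214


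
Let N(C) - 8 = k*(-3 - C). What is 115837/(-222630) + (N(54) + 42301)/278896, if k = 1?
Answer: -2862489149/7761327060 ≈ -0.36881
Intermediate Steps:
N(C) = 5 - C (N(C) = 8 + 1*(-3 - C) = 8 + (-3 - C) = 5 - C)
115837/(-222630) + (N(54) + 42301)/278896 = 115837/(-222630) + ((5 - 1*54) + 42301)/278896 = 115837*(-1/222630) + ((5 - 54) + 42301)*(1/278896) = -115837/222630 + (-49 + 42301)*(1/278896) = -115837/222630 + 42252*(1/278896) = -115837/222630 + 10563/69724 = -2862489149/7761327060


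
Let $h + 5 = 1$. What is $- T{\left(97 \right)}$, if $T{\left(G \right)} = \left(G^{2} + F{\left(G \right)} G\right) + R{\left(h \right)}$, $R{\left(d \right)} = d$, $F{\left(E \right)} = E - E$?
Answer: $-9405$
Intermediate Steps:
$h = -4$ ($h = -5 + 1 = -4$)
$F{\left(E \right)} = 0$
$T{\left(G \right)} = -4 + G^{2}$ ($T{\left(G \right)} = \left(G^{2} + 0 G\right) - 4 = \left(G^{2} + 0\right) - 4 = G^{2} - 4 = -4 + G^{2}$)
$- T{\left(97 \right)} = - (-4 + 97^{2}) = - (-4 + 9409) = \left(-1\right) 9405 = -9405$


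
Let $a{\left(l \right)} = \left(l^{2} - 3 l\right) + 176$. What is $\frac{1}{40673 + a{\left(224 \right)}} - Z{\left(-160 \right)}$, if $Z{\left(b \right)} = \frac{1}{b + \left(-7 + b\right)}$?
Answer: $\frac{90680}{29545431} \approx 0.0030692$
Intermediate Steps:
$a{\left(l \right)} = 176 + l^{2} - 3 l$
$Z{\left(b \right)} = \frac{1}{-7 + 2 b}$
$\frac{1}{40673 + a{\left(224 \right)}} - Z{\left(-160 \right)} = \frac{1}{40673 + \left(176 + 224^{2} - 672\right)} - \frac{1}{-7 + 2 \left(-160\right)} = \frac{1}{40673 + \left(176 + 50176 - 672\right)} - \frac{1}{-7 - 320} = \frac{1}{40673 + 49680} - \frac{1}{-327} = \frac{1}{90353} - - \frac{1}{327} = \frac{1}{90353} + \frac{1}{327} = \frac{90680}{29545431}$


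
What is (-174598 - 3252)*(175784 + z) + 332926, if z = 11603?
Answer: -33326445024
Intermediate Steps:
(-174598 - 3252)*(175784 + z) + 332926 = (-174598 - 3252)*(175784 + 11603) + 332926 = -177850*187387 + 332926 = -33326777950 + 332926 = -33326445024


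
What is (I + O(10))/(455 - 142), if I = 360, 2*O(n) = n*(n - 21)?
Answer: 305/313 ≈ 0.97444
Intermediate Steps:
O(n) = n*(-21 + n)/2 (O(n) = (n*(n - 21))/2 = (n*(-21 + n))/2 = n*(-21 + n)/2)
(I + O(10))/(455 - 142) = (360 + (½)*10*(-21 + 10))/(455 - 142) = (360 + (½)*10*(-11))/313 = (360 - 55)*(1/313) = 305*(1/313) = 305/313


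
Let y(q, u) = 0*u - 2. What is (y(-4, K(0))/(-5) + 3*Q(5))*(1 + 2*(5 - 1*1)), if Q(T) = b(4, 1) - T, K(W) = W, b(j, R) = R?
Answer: -522/5 ≈ -104.40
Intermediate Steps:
Q(T) = 1 - T
y(q, u) = -2 (y(q, u) = 0 - 2 = -2)
(y(-4, K(0))/(-5) + 3*Q(5))*(1 + 2*(5 - 1*1)) = (-2/(-5) + 3*(1 - 1*5))*(1 + 2*(5 - 1*1)) = (-2*(-1/5) + 3*(1 - 5))*(1 + 2*(5 - 1)) = (2/5 + 3*(-4))*(1 + 2*4) = (2/5 - 12)*(1 + 8) = -58/5*9 = -522/5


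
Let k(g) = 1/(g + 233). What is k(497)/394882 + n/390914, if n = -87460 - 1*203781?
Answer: -41977127229673/56343189284020 ≈ -0.74503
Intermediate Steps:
k(g) = 1/(233 + g)
n = -291241 (n = -87460 - 203781 = -291241)
k(497)/394882 + n/390914 = 1/((233 + 497)*394882) - 291241/390914 = (1/394882)/730 - 291241*1/390914 = (1/730)*(1/394882) - 291241/390914 = 1/288263860 - 291241/390914 = -41977127229673/56343189284020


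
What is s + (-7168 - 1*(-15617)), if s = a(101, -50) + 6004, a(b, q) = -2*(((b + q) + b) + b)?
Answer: 13947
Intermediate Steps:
a(b, q) = -6*b - 2*q (a(b, q) = -2*((q + 2*b) + b) = -2*(q + 3*b) = -6*b - 2*q)
s = 5498 (s = (-6*101 - 2*(-50)) + 6004 = (-606 + 100) + 6004 = -506 + 6004 = 5498)
s + (-7168 - 1*(-15617)) = 5498 + (-7168 - 1*(-15617)) = 5498 + (-7168 + 15617) = 5498 + 8449 = 13947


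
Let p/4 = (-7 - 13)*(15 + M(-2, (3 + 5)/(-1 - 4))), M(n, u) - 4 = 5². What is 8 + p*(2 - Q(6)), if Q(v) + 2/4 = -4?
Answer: -22872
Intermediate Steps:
Q(v) = -9/2 (Q(v) = -½ - 4 = -9/2)
M(n, u) = 29 (M(n, u) = 4 + 5² = 4 + 25 = 29)
p = -3520 (p = 4*((-7 - 13)*(15 + 29)) = 4*(-20*44) = 4*(-880) = -3520)
8 + p*(2 - Q(6)) = 8 - 3520*(2 - 1*(-9/2)) = 8 - 3520*(2 + 9/2) = 8 - 3520*13/2 = 8 - 22880 = -22872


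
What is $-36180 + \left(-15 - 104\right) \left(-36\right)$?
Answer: $-31896$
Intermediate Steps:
$-36180 + \left(-15 - 104\right) \left(-36\right) = -36180 - -4284 = -36180 + 4284 = -31896$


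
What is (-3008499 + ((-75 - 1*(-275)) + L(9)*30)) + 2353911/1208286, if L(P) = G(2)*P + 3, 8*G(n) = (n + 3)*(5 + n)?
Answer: -2422231452017/805524 ≈ -3.0070e+6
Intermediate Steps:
G(n) = (3 + n)*(5 + n)/8 (G(n) = ((n + 3)*(5 + n))/8 = ((3 + n)*(5 + n))/8 = (3 + n)*(5 + n)/8)
L(P) = 3 + 35*P/8 (L(P) = (15/8 + 2 + (1/8)*2**2)*P + 3 = (15/8 + 2 + (1/8)*4)*P + 3 = (15/8 + 2 + 1/2)*P + 3 = 35*P/8 + 3 = 3 + 35*P/8)
(-3008499 + ((-75 - 1*(-275)) + L(9)*30)) + 2353911/1208286 = (-3008499 + ((-75 - 1*(-275)) + (3 + (35/8)*9)*30)) + 2353911/1208286 = (-3008499 + ((-75 + 275) + (3 + 315/8)*30)) + 2353911*(1/1208286) = (-3008499 + (200 + (339/8)*30)) + 784637/402762 = (-3008499 + (200 + 5085/4)) + 784637/402762 = (-3008499 + 5885/4) + 784637/402762 = -12028111/4 + 784637/402762 = -2422231452017/805524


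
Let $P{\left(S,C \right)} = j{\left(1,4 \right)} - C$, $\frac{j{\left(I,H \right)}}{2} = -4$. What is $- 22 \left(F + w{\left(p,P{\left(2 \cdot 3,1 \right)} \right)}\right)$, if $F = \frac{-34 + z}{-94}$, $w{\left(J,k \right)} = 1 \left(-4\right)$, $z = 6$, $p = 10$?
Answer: $\frac{3828}{47} \approx 81.447$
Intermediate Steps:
$j{\left(I,H \right)} = -8$ ($j{\left(I,H \right)} = 2 \left(-4\right) = -8$)
$P{\left(S,C \right)} = -8 - C$
$w{\left(J,k \right)} = -4$
$F = \frac{14}{47}$ ($F = \frac{-34 + 6}{-94} = \left(-28\right) \left(- \frac{1}{94}\right) = \frac{14}{47} \approx 0.29787$)
$- 22 \left(F + w{\left(p,P{\left(2 \cdot 3,1 \right)} \right)}\right) = - 22 \left(\frac{14}{47} - 4\right) = \left(-22\right) \left(- \frac{174}{47}\right) = \frac{3828}{47}$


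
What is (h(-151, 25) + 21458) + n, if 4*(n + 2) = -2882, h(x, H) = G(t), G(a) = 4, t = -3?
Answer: 41479/2 ≈ 20740.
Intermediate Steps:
h(x, H) = 4
n = -1445/2 (n = -2 + (¼)*(-2882) = -2 - 1441/2 = -1445/2 ≈ -722.50)
(h(-151, 25) + 21458) + n = (4 + 21458) - 1445/2 = 21462 - 1445/2 = 41479/2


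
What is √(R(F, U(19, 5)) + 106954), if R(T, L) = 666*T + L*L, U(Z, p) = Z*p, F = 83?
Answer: √171257 ≈ 413.83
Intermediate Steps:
R(T, L) = L² + 666*T (R(T, L) = 666*T + L² = L² + 666*T)
√(R(F, U(19, 5)) + 106954) = √(((19*5)² + 666*83) + 106954) = √((95² + 55278) + 106954) = √((9025 + 55278) + 106954) = √(64303 + 106954) = √171257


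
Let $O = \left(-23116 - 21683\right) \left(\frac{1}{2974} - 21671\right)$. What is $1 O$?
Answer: $\frac{2887275524847}{2974} \approx 9.7084 \cdot 10^{8}$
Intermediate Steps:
$O = \frac{2887275524847}{2974}$ ($O = - 44799 \left(\frac{1}{2974} - 21671\right) = \left(-44799\right) \left(- \frac{64449553}{2974}\right) = \frac{2887275524847}{2974} \approx 9.7084 \cdot 10^{8}$)
$1 O = 1 \cdot \frac{2887275524847}{2974} = \frac{2887275524847}{2974}$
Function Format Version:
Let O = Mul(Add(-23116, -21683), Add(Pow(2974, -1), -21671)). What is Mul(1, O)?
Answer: Rational(2887275524847, 2974) ≈ 9.7084e+8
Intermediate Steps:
O = Rational(2887275524847, 2974) (O = Mul(-44799, Add(Rational(1, 2974), -21671)) = Mul(-44799, Rational(-64449553, 2974)) = Rational(2887275524847, 2974) ≈ 9.7084e+8)
Mul(1, O) = Mul(1, Rational(2887275524847, 2974)) = Rational(2887275524847, 2974)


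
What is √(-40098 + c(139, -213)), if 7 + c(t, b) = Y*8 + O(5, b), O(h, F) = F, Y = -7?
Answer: 3*I*√4486 ≈ 200.93*I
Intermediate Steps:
c(t, b) = -63 + b (c(t, b) = -7 + (-7*8 + b) = -7 + (-56 + b) = -63 + b)
√(-40098 + c(139, -213)) = √(-40098 + (-63 - 213)) = √(-40098 - 276) = √(-40374) = 3*I*√4486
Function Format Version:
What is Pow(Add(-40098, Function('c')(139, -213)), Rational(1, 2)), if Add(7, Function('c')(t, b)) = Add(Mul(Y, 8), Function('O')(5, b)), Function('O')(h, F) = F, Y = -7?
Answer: Mul(3, I, Pow(4486, Rational(1, 2))) ≈ Mul(200.93, I)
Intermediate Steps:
Function('c')(t, b) = Add(-63, b) (Function('c')(t, b) = Add(-7, Add(Mul(-7, 8), b)) = Add(-7, Add(-56, b)) = Add(-63, b))
Pow(Add(-40098, Function('c')(139, -213)), Rational(1, 2)) = Pow(Add(-40098, Add(-63, -213)), Rational(1, 2)) = Pow(Add(-40098, -276), Rational(1, 2)) = Pow(-40374, Rational(1, 2)) = Mul(3, I, Pow(4486, Rational(1, 2)))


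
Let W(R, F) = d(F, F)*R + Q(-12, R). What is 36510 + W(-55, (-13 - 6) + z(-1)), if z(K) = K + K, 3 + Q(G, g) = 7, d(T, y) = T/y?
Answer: 36459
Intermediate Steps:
Q(G, g) = 4 (Q(G, g) = -3 + 7 = 4)
z(K) = 2*K
W(R, F) = 4 + R (W(R, F) = (F/F)*R + 4 = 1*R + 4 = R + 4 = 4 + R)
36510 + W(-55, (-13 - 6) + z(-1)) = 36510 + (4 - 55) = 36510 - 51 = 36459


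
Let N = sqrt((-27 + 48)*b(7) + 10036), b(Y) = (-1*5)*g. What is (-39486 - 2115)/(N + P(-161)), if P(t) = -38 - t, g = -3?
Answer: -5116923/4778 + 41601*sqrt(10351)/4778 ≈ -185.11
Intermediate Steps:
b(Y) = 15 (b(Y) = -1*5*(-3) = -5*(-3) = 15)
N = sqrt(10351) (N = sqrt((-27 + 48)*15 + 10036) = sqrt(21*15 + 10036) = sqrt(315 + 10036) = sqrt(10351) ≈ 101.74)
(-39486 - 2115)/(N + P(-161)) = (-39486 - 2115)/(sqrt(10351) + (-38 - 1*(-161))) = -41601/(sqrt(10351) + (-38 + 161)) = -41601/(sqrt(10351) + 123) = -41601/(123 + sqrt(10351))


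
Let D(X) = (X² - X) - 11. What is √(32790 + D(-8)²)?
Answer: √36511 ≈ 191.08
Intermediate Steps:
D(X) = -11 + X² - X
√(32790 + D(-8)²) = √(32790 + (-11 + (-8)² - 1*(-8))²) = √(32790 + (-11 + 64 + 8)²) = √(32790 + 61²) = √(32790 + 3721) = √36511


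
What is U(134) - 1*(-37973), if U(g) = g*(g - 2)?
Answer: 55661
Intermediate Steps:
U(g) = g*(-2 + g)
U(134) - 1*(-37973) = 134*(-2 + 134) - 1*(-37973) = 134*132 + 37973 = 17688 + 37973 = 55661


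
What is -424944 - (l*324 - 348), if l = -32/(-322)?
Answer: -68365140/161 ≈ -4.2463e+5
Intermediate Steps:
l = 16/161 (l = -32*(-1/322) = 16/161 ≈ 0.099379)
-424944 - (l*324 - 348) = -424944 - ((16/161)*324 - 348) = -424944 - (5184/161 - 348) = -424944 - 1*(-50844/161) = -424944 + 50844/161 = -68365140/161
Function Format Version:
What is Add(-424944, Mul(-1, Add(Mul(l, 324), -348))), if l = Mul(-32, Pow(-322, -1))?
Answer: Rational(-68365140, 161) ≈ -4.2463e+5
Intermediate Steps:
l = Rational(16, 161) (l = Mul(-32, Rational(-1, 322)) = Rational(16, 161) ≈ 0.099379)
Add(-424944, Mul(-1, Add(Mul(l, 324), -348))) = Add(-424944, Mul(-1, Add(Mul(Rational(16, 161), 324), -348))) = Add(-424944, Mul(-1, Add(Rational(5184, 161), -348))) = Add(-424944, Mul(-1, Rational(-50844, 161))) = Add(-424944, Rational(50844, 161)) = Rational(-68365140, 161)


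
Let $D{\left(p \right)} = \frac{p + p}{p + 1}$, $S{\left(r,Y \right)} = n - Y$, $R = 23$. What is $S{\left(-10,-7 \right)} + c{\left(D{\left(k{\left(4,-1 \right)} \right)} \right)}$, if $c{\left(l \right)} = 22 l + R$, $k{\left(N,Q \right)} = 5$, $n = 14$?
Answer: $\frac{242}{3} \approx 80.667$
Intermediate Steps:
$S{\left(r,Y \right)} = 14 - Y$
$D{\left(p \right)} = \frac{2 p}{1 + p}$
$c{\left(l \right)} = 23 + 22 l$ ($c{\left(l \right)} = 22 l + 23 = 23 + 22 l$)
$S{\left(-10,-7 \right)} + c{\left(D{\left(k{\left(4,-1 \right)} \right)} \right)} = \left(14 - -7\right) + \left(23 + 22 \cdot 2 \cdot 5 \frac{1}{1 + 5}\right) = \left(14 + 7\right) + \left(23 + 22 \cdot 2 \cdot 5 \cdot \frac{1}{6}\right) = 21 + \left(23 + 22 \cdot 2 \cdot 5 \cdot \frac{1}{6}\right) = 21 + \left(23 + 22 \cdot \frac{5}{3}\right) = 21 + \left(23 + \frac{110}{3}\right) = 21 + \frac{179}{3} = \frac{242}{3}$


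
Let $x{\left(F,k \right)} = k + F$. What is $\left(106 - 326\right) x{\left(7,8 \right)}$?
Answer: $-3300$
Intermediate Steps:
$x{\left(F,k \right)} = F + k$
$\left(106 - 326\right) x{\left(7,8 \right)} = \left(106 - 326\right) \left(7 + 8\right) = \left(-220\right) 15 = -3300$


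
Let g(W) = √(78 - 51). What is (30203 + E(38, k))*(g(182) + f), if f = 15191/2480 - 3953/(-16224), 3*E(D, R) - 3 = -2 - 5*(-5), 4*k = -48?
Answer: 290329083403/1508832 + 90635*√3 ≈ 3.4940e+5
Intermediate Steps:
k = -12 (k = (¼)*(-48) = -12)
E(D, R) = 26/3 (E(D, R) = 1 + (-2 - 5*(-5))/3 = 1 + (-2 + 25)/3 = 1 + (⅓)*23 = 1 + 23/3 = 26/3)
g(W) = 3*√3 (g(W) = √27 = 3*√3)
f = 16016389/2514720 (f = 15191*(1/2480) - 3953*(-1/16224) = 15191/2480 + 3953/16224 = 16016389/2514720 ≈ 6.3691)
(30203 + E(38, k))*(g(182) + f) = (30203 + 26/3)*(3*√3 + 16016389/2514720) = 90635*(16016389/2514720 + 3*√3)/3 = 290329083403/1508832 + 90635*√3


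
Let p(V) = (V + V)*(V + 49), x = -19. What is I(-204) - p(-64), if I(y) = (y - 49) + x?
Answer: -2192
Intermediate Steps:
p(V) = 2*V*(49 + V) (p(V) = (2*V)*(49 + V) = 2*V*(49 + V))
I(y) = -68 + y (I(y) = (y - 49) - 19 = (-49 + y) - 19 = -68 + y)
I(-204) - p(-64) = (-68 - 204) - 2*(-64)*(49 - 64) = -272 - 2*(-64)*(-15) = -272 - 1*1920 = -272 - 1920 = -2192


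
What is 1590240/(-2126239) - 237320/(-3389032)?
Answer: -610596901025/900736501331 ≈ -0.67789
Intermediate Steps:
1590240/(-2126239) - 237320/(-3389032) = 1590240*(-1/2126239) - 237320*(-1/3389032) = -1590240/2126239 + 29665/423629 = -610596901025/900736501331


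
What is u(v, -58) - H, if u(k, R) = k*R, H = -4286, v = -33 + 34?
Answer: 4228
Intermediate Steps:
v = 1
u(k, R) = R*k
u(v, -58) - H = -58*1 - 1*(-4286) = -58 + 4286 = 4228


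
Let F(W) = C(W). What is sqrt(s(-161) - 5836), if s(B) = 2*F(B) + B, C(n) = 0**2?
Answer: I*sqrt(5997) ≈ 77.44*I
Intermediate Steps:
C(n) = 0
F(W) = 0
s(B) = B (s(B) = 2*0 + B = 0 + B = B)
sqrt(s(-161) - 5836) = sqrt(-161 - 5836) = sqrt(-5997) = I*sqrt(5997)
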